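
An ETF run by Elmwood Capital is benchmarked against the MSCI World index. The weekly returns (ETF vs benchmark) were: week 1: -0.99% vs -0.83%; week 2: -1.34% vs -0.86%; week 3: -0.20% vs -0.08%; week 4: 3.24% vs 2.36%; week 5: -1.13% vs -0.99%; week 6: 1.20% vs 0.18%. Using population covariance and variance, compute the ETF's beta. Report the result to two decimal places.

1.37

r̄p = 0.1300%,  r̄m = -0.0367%
Cov = Σ(rp − r̄p)(rm − r̄m) / 6 = 1.8333
Var(rm) = Σ(rm − r̄m)² / 6 = 1.3348
β = Cov / Var = 1.8333 / 1.3348 = 1.3735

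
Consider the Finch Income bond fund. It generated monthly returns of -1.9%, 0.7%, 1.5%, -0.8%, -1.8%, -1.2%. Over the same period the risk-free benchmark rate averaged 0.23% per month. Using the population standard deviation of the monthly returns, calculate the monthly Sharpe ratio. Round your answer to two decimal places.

-0.64

Mean return r̄ = -3.50 / 6 = -0.5833%
Σ(r − r̄)² = (-1.9 − (-0.5833))² + (0.7 − (-0.5833))² + … = 9.6283
σ = √[9.6283 / 6] = 1.2668%
Sharpe = (r̄ − rf) / σ = (-0.5833 − 0.23) / 1.2668 = -0.8133 / 1.2668 = -0.6420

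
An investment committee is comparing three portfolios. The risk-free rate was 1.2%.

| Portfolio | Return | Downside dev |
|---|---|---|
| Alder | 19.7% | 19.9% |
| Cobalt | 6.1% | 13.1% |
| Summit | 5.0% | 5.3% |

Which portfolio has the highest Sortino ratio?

Alder

Alder: Sortino ratio = (19.7% − 1.2%) / 19.9% = 0.930
Cobalt: Sortino ratio = (6.1% − 1.2%) / 13.1% = 0.374
Summit: Sortino ratio = (5.0% − 1.2%) / 5.3% = 0.717
Highest: Alder (0.930).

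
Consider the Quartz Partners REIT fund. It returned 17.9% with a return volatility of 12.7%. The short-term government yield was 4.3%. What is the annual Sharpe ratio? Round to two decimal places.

1.07

Sharpe = (Rp − Rf) / σp = (17.9% − 4.3%) / 12.7% = 13.60% / 12.7% = 1.0709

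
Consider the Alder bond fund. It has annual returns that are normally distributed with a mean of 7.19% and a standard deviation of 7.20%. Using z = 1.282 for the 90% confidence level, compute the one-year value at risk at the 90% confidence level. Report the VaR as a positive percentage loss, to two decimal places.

2.04

VaR (as % loss) = −(μ − z·σ) = −(7.19% − 1.282 × 7.20%) = −(-2.0404%) = 2.0404%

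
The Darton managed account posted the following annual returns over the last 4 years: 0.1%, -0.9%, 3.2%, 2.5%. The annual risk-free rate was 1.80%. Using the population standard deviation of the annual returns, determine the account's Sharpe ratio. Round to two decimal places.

Mean return μ = 4.90 / 4 = 1.2250%
Σ(r − μ)² = 11.3075; population σ = √(11.3075/4) = 1.6813%
Sharpe = (μ − rf) / σ = (1.2250 − 1.8) / 1.6813 = -0.5750 / 1.6813 = -0.3420

-0.34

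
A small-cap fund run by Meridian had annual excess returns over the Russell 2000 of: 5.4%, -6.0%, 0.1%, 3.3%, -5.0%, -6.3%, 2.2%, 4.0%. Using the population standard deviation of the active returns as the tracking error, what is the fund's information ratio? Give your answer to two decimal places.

-0.06

r̄ = (5.4 − 6 + 0.1 + 3.3 − 5 − 6.3 + 2.2 + 4) / 8 = -0.2875%
Σ(r − r̄)² = (5.4 − (-0.2875))² + (-6 − (-0.2875))² + … = 160.9288
σ = √[160.9288 / 8] = 4.4851%
IR = r̄ / tracking error = -0.2875 / 4.4851 = -0.0641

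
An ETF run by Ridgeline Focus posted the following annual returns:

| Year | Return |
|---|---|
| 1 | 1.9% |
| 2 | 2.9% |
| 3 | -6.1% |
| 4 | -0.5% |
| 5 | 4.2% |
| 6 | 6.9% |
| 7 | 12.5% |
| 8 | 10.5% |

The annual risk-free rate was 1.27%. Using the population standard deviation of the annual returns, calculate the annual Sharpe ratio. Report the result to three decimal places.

0.494

Mean return μ = 32.30 / 8 = 4.0375%
Population σ = √[Σ(r − μ)² / 8] = √[250.8188 / 8] = √31.3524 = 5.5993%
Sharpe = (μ − rf) / σ = (4.0375 − 1.27) / 5.5993 = 2.7675 / 5.5993 = 0.4943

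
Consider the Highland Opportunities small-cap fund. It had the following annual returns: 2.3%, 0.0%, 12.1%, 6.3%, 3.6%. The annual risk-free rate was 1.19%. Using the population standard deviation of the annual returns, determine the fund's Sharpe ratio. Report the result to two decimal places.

0.88

Mean return r̄ = 24.30 / 5 = 4.8600%
Σ(r − r̄)² = 86.2520; population σ = √(86.2520/5) = 4.1534%
Sharpe = (r̄ − rf) / σ = (4.8600 − 1.19) / 4.1534 = 3.6700 / 4.1534 = 0.8836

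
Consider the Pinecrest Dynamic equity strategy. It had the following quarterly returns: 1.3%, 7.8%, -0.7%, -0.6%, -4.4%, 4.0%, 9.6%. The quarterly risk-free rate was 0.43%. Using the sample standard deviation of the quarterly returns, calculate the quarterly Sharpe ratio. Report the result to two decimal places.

0.40

r̄ = (1.3 + 7.8 − 0.7 − 0.6 − 4.4 + 4 + 9.6) / 7 = 2.4286%
Sample σ = √[Σ(r − r̄)² / 6] = √[149.6143 / 6] = √24.9357 = 4.9936%
Sharpe = (r̄ − rf) / σ = (2.4286 − 0.43) / 4.9936 = 1.9986 / 4.9936 = 0.4002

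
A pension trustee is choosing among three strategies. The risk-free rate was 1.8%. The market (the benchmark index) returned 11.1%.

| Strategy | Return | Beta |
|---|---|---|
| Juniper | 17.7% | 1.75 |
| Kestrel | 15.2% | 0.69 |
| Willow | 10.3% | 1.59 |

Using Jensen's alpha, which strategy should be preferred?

Juniper: α = 17.7% − [1.8% + 1.75 × (11.1% − 1.8%)] = -0.375
Kestrel: α = 15.2% − [1.8% + 0.69 × (11.1% − 1.8%)] = 6.983
Willow: α = 10.3% − [1.8% + 1.59 × (11.1% − 1.8%)] = -6.287
Highest: Kestrel (6.983).

Kestrel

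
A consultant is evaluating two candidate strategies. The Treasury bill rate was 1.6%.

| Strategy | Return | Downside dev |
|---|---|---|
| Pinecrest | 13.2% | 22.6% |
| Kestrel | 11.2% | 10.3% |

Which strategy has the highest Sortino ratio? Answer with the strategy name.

Kestrel

Pinecrest: Sortino ratio = (13.2% − 1.6%) / 22.6% = 0.513
Kestrel: Sortino ratio = (11.2% − 1.6%) / 10.3% = 0.932
Highest: Kestrel (0.932).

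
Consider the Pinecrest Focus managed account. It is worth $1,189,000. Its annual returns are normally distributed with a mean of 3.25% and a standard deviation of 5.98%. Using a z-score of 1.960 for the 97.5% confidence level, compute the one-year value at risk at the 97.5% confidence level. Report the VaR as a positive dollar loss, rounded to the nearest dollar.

Return at the 97.5% tail: μ − z·σ = 3.25% − 1.960 × 5.98% = 3.25 − 11.7208 = -8.4708%
VaR = −(-8.4708%) × $1,189,000 = 8.4708% × $1,189,000 = $100,718

$100,718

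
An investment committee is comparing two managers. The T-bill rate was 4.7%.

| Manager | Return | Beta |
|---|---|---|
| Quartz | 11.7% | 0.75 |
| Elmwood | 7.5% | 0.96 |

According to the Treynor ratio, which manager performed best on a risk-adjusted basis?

Quartz

Quartz: Treynor = (11.7% − 4.7%) / 0.75 = 9.333
Elmwood: Treynor = (7.5% − 4.7%) / 0.96 = 2.917
Highest: Quartz (9.333).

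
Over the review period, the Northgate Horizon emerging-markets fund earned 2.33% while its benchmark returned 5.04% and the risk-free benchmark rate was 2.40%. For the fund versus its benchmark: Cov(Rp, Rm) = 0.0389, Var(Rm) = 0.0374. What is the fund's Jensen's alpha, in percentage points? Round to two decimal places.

-2.82

β = Cov / Var = 0.0389 / 0.0374 = 1.0401
E[R] = Rf + β(Rm − Rf) = 2.40% + 1.0401 × (5.04% − 2.40%) = 5.1459%
α = Rp − E[R] = 2.33% − 5.1459% = -2.8159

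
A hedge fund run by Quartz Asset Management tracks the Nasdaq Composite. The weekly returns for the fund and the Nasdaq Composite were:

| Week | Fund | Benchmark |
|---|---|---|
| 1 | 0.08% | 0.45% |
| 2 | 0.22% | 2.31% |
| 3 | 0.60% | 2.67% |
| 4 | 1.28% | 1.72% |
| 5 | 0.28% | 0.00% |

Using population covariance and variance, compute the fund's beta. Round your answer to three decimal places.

r̄p = 0.4920%,  r̄m = 1.4300%
Cov = Σ(rp − r̄p)(rm − r̄m) / 5 = 0.1660
Var(rm) = Σ(rm − r̄m)² / 5 = 1.0803
β = Cov / Var = 0.1660 / 1.0803 = 0.1537

0.154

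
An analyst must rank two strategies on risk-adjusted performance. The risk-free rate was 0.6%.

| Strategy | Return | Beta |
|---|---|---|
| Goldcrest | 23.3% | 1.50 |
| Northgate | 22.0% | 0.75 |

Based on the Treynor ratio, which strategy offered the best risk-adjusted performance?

Northgate

Goldcrest: Treynor = (23.3% − 0.6%) / 1.50 = 15.133
Northgate: Treynor = (22.0% − 0.6%) / 0.75 = 28.533
Highest: Northgate (28.533).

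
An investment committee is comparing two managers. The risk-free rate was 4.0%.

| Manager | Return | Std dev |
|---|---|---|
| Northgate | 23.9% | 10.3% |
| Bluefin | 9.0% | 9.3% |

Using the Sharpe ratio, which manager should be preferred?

Northgate: Sharpe ratio = (23.9% − 4.0%) / 10.3% = 1.932
Bluefin: Sharpe ratio = (9.0% − 4.0%) / 9.3% = 0.538
Highest: Northgate (1.932).

Northgate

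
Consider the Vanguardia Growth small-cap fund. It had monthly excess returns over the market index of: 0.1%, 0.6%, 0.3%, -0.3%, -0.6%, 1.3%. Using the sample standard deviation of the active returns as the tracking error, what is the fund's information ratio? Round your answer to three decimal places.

0.346

μ = (0.1 + 0.6 + 0.3 − 0.3 − 0.6 + 1.3) / 6 = 1.40 / 6 = 0.2333%
Σ(r − μ)² = (0.1 − 0.2333)² + (0.6 − 0.2333)² + … = 2.2733
σ = √[2.2733 / 5] = 0.6743%
IR = μ / tracking error = 0.2333 / 0.6743 = 0.3460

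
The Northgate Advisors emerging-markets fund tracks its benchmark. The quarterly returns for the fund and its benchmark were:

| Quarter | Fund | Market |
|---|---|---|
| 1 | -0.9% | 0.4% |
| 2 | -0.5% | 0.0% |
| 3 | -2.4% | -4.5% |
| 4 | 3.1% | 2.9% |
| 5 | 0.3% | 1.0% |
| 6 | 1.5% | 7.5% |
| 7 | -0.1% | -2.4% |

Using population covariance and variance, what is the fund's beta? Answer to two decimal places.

r̄p = 0.1429%,  r̄m = 0.7000%
Cov = Σ(rp − r̄p)(rm − r̄m) / 7 = 4.3600
Var(rm) = Σ(rm − r̄m)² / 7 = 12.6286
β = Cov / Var = 4.3600 / 12.6286 = 0.3452

0.35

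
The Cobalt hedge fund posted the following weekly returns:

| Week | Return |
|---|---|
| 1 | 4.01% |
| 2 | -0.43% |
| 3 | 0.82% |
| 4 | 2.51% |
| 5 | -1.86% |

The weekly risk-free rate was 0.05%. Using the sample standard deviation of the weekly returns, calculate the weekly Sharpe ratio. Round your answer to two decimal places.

0.41

r̄ = (4.01 − 0.43 + 0.82 + 2.51 − 1.86) / 5 = 1.0100%
Σ(r − r̄)² = 21.5966; sample σ = √(21.5966/4) = 2.3236%
Sharpe = (r̄ − rf) / σ = (1.0100 − 0.05) / 2.3236 = 0.9600 / 2.3236 = 0.4132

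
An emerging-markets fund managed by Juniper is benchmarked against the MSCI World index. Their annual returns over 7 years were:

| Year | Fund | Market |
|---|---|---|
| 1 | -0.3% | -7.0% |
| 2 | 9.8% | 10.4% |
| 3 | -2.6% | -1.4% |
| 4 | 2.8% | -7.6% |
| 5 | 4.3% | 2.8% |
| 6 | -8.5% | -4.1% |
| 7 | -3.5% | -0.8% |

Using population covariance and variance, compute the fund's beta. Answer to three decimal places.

r̄p = 0.2857%,  r̄m = -1.1000%
Cov = Σ(rp − r̄p)(rm − r̄m) / 7 = 19.7529
Var(rm) = Σ(rm − r̄m)² / 7 = 33.3857
β = Cov / Var = 19.7529 / 33.3857 = 0.5917

0.592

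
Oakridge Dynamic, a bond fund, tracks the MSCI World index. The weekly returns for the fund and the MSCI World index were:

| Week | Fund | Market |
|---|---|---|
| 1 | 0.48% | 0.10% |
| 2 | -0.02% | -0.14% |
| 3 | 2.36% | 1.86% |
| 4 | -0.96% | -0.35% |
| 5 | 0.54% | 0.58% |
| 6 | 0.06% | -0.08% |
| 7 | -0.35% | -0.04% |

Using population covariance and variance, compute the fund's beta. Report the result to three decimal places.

r̄p = 0.3014%,  r̄m = 0.2757%
Cov = Σ(rp − r̄p)(rm − r̄m) / 7 = 0.6453
Var(rm) = Σ(rm − r̄m)² / 7 = 0.4891
β = Cov / Var = 0.6453 / 0.4891 = 1.3194

1.319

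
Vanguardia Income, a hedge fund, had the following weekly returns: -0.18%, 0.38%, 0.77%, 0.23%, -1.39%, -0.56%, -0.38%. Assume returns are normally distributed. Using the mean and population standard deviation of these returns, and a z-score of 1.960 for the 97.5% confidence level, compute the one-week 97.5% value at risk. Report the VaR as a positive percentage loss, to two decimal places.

r̄ = (-0.18 + 0.38 + 0.77 + 0.23 − 1.39 − 0.56 − 0.38) / 7 = -1.130 / 7 = -0.1614%
Population std dev = √[3.0303 / 7] = 0.6580%
VaR = −(r̄ − z·σ) = −(-0.1614 − 1.960 × 0.6580) = −(-1.4511) = 1.4511%

1.45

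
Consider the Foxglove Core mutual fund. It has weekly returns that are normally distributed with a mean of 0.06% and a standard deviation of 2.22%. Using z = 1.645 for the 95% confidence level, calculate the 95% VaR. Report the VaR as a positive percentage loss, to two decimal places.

VaR (as % loss) = −(μ − z·σ) = −(0.06% − 1.645 × 2.22%) = −(-3.5919%) = 3.5919%

3.59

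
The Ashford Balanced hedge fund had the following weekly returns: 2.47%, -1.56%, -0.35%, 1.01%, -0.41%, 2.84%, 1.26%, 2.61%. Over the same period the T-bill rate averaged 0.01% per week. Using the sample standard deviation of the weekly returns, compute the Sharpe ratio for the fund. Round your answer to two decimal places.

0.60

r̄ = (2.47 − 1.56 − 0.35 + 1.01 − 0.41 + 2.84 + 1.26 + 2.61) / 8 = 7.870 / 8 = 0.9838%
Σ(r − r̄)² = (2.47 − 0.9838)² + (-1.56 − 0.9838)² + … = 18.5684
sample σ = √(18.5684 / 7) = √2.6526 = 1.6287%
Sharpe = (r̄ − rf) / σ = (0.9838 − 0.01) / 1.6287 = 0.9738 / 1.6287 = 0.5979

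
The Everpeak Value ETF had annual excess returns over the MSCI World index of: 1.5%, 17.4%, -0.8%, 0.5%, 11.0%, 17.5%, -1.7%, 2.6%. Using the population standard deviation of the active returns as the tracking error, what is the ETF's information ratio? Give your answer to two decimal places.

0.80

r̄ = (1.5 + 17.4 − 0.8 + 0.5 + 11 + 17.5 − 1.7 + 2.6) / 8 = 6.0000%
Population σ = √[Σ(r − r̄)² / 8] = √[454.8000 / 8] = √56.8500 = 7.5399%
IR = r̄ / tracking error = 6.0000 / 7.5399 = 0.7958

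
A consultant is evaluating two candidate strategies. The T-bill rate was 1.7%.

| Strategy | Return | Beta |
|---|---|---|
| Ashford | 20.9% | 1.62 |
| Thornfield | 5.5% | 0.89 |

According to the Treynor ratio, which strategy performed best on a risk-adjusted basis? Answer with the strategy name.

Ashford: Treynor = (20.9% − 1.7%) / 1.62 = 11.852
Thornfield: Treynor = (5.5% − 1.7%) / 0.89 = 4.270
Highest: Ashford (11.852).

Ashford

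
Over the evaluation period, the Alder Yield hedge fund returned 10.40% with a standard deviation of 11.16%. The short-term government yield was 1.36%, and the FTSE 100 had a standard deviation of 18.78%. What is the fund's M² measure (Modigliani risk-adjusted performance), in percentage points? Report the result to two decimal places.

Sharpe = (Rp − Rf) / σp = (10.40% − 1.36%) / 11.16% = 0.8100
M² = Rf + Sharpe × σm = 1.36% + 0.8100 × 18.78% = 16.5718%

16.57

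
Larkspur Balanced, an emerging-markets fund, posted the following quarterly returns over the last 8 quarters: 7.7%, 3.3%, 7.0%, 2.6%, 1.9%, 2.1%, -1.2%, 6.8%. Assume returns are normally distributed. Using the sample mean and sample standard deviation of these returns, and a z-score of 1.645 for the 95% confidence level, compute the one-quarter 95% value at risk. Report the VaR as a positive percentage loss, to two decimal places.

μ = (7.7 + 3.3 + 7 + 2.6 + 1.9 + 2.1 − 1.2 + 6.8) / 8 = 3.7750%
Sample std dev = √[67.6350 / 7] = 3.1084%
VaR = −(μ − z·σ) = −(3.7750 − 1.645 × 3.1084) = −(-1.3383) = 1.3383%

1.34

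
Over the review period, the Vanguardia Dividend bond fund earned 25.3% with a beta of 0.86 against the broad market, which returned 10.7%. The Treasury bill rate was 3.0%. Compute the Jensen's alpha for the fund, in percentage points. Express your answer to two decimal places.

CAPM expected return = Rf + β(Rm − Rf) = 3.0% + 0.86 × (10.7% − 3.0%) = 3 + 0.86 × 7.70 = 9.6220%
Jensen's α = Rp − E[R] = 25.3% − 9.6220% = 15.6780

15.68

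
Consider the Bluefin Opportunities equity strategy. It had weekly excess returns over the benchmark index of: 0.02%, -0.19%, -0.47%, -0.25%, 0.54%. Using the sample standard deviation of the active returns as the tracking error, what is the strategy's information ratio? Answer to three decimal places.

-0.183

Mean return r̄ = -0.350 / 5 = -0.0700%
Sample σ = √[Σ(r − r̄)² / 4] = √[0.5870 / 4] = √0.1468 = 0.3831%
IR = r̄ / tracking error = -0.0700 / 0.3831 = -0.1827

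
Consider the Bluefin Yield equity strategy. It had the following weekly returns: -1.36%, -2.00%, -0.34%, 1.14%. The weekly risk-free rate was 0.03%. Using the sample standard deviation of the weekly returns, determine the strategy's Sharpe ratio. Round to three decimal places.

Mean return μ = -2.560 / 4 = -0.6400%
Sample σ = √[Σ(r − μ)² / 3] = √[5.6264 / 3] = √1.8755 = 1.3695%
Sharpe = (μ − rf) / σ = (-0.6400 − 0.03) / 1.3695 = -0.6700 / 1.3695 = -0.4892

-0.489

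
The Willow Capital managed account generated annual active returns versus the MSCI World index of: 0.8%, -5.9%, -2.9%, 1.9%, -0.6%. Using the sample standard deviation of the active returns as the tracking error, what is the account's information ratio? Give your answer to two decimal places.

r̄ = (0.8 − 5.9 − 2.9 + 1.9 − 0.6) / 5 = -1.3400%
Σ(r − r̄)² = 38.8520; sample σ = √(38.8520/4) = 3.1166%
IR = r̄ / tracking error = -1.3400 / 3.1166 = -0.4300

-0.43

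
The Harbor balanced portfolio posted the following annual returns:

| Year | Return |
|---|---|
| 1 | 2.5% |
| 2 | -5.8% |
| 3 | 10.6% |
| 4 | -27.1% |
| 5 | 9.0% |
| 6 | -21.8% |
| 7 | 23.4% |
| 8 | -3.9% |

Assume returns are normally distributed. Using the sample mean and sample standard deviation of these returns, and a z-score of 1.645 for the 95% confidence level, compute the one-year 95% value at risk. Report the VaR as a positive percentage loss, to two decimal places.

29.33

r̄ = (2.5 − 5.8 + 10.6 − 27.1 + 9 − 21.8 + 23.4 − 3.9) / 8 = -13.10 / 8 = -1.6375%
Sample σ = √[Σ(r − r̄)² / 7] = √[1984.2188 / 7] = √283.4598 = 16.8363%
VaR = −(r̄ − z·σ) = −(-1.6375 − 1.645 × 16.8363) = −(-29.3332) = 29.3332%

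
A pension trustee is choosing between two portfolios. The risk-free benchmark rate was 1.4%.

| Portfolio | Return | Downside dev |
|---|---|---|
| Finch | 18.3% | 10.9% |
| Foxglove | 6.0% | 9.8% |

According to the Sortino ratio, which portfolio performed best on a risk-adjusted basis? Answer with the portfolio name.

Finch

Finch: Sortino ratio = (18.3% − 1.4%) / 10.9% = 1.550
Foxglove: Sortino ratio = (6.0% − 1.4%) / 9.8% = 0.469
Highest: Finch (1.550).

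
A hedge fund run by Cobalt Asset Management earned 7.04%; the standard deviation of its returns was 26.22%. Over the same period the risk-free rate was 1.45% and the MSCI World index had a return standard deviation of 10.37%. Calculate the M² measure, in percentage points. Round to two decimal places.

3.66

Sharpe = (Rp − Rf) / σp = (7.04% − 1.45%) / 26.22% = 0.2132
M² = Rf + Sharpe × σm = 1.45% + 0.2132 × 10.37% = 3.6609%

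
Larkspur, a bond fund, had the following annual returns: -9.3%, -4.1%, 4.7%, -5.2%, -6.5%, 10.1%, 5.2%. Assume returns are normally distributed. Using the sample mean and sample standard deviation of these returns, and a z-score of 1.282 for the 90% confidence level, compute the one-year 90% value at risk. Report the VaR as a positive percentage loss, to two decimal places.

μ = (-9.3 − 4.1 + 4.7 − 5.2 − 6.5 + 10.1 + 5.2) / 7 = -5.10 / 7 = -0.7286%
Σ(r − μ)² = 320.0143; sample σ = √(320.0143/6) = 7.3031%
VaR = −(μ − z·σ) = −(-0.7286 − 1.282 × 7.3031) = −(-10.0912) = 10.0912%

10.09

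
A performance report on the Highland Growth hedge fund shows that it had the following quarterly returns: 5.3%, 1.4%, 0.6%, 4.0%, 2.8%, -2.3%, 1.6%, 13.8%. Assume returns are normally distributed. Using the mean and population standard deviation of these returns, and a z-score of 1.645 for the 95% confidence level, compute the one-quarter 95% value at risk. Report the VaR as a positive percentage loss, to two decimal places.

3.96

Mean return r̄ = 27.20 / 8 = 3.4000%
Σ(r − r̄)² = (5.3 − 3.4000)² + (1.4 − 3.4000)² + … = 160.0600
population σ = √(160.0600 / 8) = √20.0075 = 4.4730%
VaR = −(r̄ − z·σ) = −(3.4000 − 1.645 × 4.4730) = −(-3.9581) = 3.9581%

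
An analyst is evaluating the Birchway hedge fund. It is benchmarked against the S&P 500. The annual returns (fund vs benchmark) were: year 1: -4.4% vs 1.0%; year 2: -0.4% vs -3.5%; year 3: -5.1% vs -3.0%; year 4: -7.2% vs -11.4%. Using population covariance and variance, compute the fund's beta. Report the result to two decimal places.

0.27

r̄p = -4.2750%,  r̄m = -4.2250%
Cov = Σ(rp − r̄p)(rm − r̄m) / 4 = 5.5331
Var(rm) = Σ(rm − r̄m)² / 4 = 20.2019
β = Cov / Var = 5.5331 / 20.2019 = 0.2739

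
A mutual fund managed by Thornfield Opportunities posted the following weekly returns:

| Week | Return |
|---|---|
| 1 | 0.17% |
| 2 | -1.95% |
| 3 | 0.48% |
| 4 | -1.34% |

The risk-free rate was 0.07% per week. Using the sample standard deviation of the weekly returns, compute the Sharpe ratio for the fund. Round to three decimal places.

μ = (0.17 − 1.95 + 0.48 − 1.34) / 4 = -0.6600%
Sample std dev = √[4.1150 / 3] = 1.1712%
Sharpe = (μ − rf) / σ = (-0.6600 − 0.07) / 1.1712 = -0.7300 / 1.1712 = -0.6233

-0.623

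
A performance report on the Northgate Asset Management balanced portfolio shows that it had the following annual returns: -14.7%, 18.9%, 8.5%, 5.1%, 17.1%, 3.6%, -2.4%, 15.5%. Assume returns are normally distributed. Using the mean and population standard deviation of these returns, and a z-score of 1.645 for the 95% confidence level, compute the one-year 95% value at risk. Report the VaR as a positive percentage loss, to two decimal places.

r̄ = (-14.7 + 18.9 + 8.5 + 5.1 + 17.1 + 3.6 − 2.4 + 15.5) / 8 = 51.60 / 8 = 6.4500%
Σ(r − r̄)² = 890.1200; population σ = √(890.1200/8) = 10.5482%
VaR = −(r̄ − z·σ) = −(6.4500 − 1.645 × 10.5482) = −(-10.9018) = 10.9018%

10.90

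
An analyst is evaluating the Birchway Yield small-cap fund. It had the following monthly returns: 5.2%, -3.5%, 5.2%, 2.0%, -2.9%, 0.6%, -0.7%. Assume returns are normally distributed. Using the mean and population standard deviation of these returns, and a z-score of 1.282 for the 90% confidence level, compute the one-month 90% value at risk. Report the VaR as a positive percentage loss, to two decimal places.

Mean return r̄ = 5.90 / 7 = 0.8429%
Σ(r − r̄)² = (5.2 − 0.8429)² + (-3.5 − 0.8429)² + … = 74.6171
population σ = √(74.6171 / 7) = √10.6596 = 3.2649%
VaR = −(r̄ − z·σ) = −(0.8429 − 1.282 × 3.2649) = −(-3.3427) = 3.3427%

3.34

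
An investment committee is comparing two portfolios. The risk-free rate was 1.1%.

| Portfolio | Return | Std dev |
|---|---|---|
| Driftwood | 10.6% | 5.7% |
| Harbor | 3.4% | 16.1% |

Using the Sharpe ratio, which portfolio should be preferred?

Driftwood

Driftwood: Sharpe ratio = (10.6% − 1.1%) / 5.7% = 1.667
Harbor: Sharpe ratio = (3.4% − 1.1%) / 16.1% = 0.143
Highest: Driftwood (1.667).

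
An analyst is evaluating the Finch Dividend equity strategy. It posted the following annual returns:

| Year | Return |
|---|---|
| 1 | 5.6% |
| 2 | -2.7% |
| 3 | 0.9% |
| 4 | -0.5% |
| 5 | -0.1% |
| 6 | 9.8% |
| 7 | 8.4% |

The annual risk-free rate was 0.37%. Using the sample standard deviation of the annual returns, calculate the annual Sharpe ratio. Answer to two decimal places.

0.55

r̄ = (5.6 − 2.7 + 0.9 − 0.5 − 0.1 + 9.8 + 8.4) / 7 = 3.0571%
Σ(r − r̄)² = (5.6 − 3.0571)² + (-2.7 − 3.0571)² + (0.9 − 3.0571)² + … = 140.8971
σ = √[140.8971 / 6] = 4.8459%
Sharpe = (r̄ − rf) / σ = (3.0571 − 0.37) / 4.8459 = 2.6871 / 4.8459 = 0.5545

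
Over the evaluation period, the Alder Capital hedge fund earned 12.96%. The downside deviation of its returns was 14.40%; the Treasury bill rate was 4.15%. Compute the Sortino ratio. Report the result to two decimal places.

0.61

Sortino = (Rp − Rf) / σd = (12.96% − 4.15%) / 14.40% = 8.81% / 14.40% = 0.6118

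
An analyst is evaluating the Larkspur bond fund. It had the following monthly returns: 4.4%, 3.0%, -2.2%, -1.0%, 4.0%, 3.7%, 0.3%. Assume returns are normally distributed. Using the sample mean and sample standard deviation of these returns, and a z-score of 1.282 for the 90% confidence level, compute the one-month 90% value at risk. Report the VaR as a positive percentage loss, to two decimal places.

1.68

r̄ = (4.4 + 3 − 2.2 − 1 + 4 + 3.7 + 0.3) / 7 = 12.20 / 7 = 1.7429%
Σ(r − r̄)² = 42.7171; sample σ = √(42.7171/6) = 2.6682%
VaR = −(r̄ − z·σ) = −(1.7429 − 1.282 × 2.6682) = −(-1.6777) = 1.6777%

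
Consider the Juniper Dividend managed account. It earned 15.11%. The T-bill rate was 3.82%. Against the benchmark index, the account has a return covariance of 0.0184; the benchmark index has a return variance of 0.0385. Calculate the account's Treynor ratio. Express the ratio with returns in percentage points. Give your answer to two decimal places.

β = Cov / Var = 0.0184 / 0.0385 = 0.4779
Treynor = (Rp − Rf) / β = (15.11% − 3.82%) / 0.4779 = 11.29 / 0.4779 = 23.6242

23.62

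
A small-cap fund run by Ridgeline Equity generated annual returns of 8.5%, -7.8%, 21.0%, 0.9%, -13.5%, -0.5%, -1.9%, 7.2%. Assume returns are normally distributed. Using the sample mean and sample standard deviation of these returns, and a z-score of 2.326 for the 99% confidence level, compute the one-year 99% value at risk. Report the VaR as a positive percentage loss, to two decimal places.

22.95

μ = (8.5 − 7.8 + 21 + 0.9 − 13.5 − 0.5 − 1.9 + 7.2) / 8 = 13.90 / 8 = 1.7375%
Sample σ = √[Σ(r − μ)² / 7] = √[788.6988 / 7] = √112.6713 = 10.6147%
VaR = −(μ − z·σ) = −(1.7375 − 2.326 × 10.6147) = −(-22.9523) = 22.9523%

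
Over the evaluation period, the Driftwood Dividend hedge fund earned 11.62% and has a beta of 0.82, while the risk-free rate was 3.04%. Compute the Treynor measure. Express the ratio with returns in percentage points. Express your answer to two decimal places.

10.46

Treynor = (Rp − Rf) / β = (11.62% − 3.04%) / 0.82 = 8.58 / 0.82 = 10.4634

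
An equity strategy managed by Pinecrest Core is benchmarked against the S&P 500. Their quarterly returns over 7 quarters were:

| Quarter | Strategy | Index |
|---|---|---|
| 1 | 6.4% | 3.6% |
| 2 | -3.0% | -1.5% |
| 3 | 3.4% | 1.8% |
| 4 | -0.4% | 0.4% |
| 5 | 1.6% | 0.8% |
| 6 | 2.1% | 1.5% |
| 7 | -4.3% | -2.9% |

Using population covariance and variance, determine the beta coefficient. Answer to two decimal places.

1.69

r̄p = 0.8286%,  r̄m = 0.5286%
Cov = Σ(rp − r̄p)(rm − r̄m) / 7 = 6.7620
Var(rm) = Σ(rm − r̄m)² / 7 = 3.9935
β = Cov / Var = 6.7620 / 3.9935 = 1.6933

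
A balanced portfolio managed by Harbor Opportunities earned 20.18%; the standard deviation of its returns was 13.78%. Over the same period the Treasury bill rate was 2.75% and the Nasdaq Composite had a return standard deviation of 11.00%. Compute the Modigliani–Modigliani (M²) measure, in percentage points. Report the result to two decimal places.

Sharpe = (Rp − Rf) / σp = (20.18% − 2.75%) / 13.78% = 1.2649
M² = Rf + Sharpe × σm = 2.75% + 1.2649 × 11.00% = 16.6639%

16.66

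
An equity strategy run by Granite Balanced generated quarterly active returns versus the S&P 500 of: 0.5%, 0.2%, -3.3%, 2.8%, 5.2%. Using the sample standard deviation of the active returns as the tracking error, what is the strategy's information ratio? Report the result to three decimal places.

μ = (0.5 + 0.2 − 3.3 + 2.8 + 5.2) / 5 = 1.0800%
Sample σ = √[Σ(r − μ)² / 4] = √[40.2280 / 4] = √10.0570 = 3.1713%
IR = μ / tracking error = 1.0800 / 3.1713 = 0.3406

0.341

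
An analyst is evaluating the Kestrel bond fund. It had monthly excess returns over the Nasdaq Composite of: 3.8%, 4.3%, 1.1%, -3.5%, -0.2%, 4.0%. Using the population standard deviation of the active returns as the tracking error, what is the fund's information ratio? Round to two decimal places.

0.56

μ = (3.8 + 4.3 + 1.1 − 3.5 − 0.2 + 4) / 6 = 1.5833%
Σ(r − μ)² = (3.8 − 1.5833)² + (4.3 − 1.5833)² + … = 47.3883
σ = √[47.3883 / 6] = 2.8103%
IR = μ / tracking error = 1.5833 / 2.8103 = 0.5634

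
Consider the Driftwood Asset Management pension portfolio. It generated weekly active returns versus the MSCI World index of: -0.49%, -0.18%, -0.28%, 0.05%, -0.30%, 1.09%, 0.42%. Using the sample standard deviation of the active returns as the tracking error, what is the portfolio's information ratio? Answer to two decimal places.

0.08

r̄ = (-0.49 − 0.18 − 0.28 + 0.05 − 0.3 + 1.09 + 0.42) / 7 = 0.310 / 7 = 0.0443%
Σ(r − r̄)² = (-0.49 − 0.0443)² + (-0.18 − 0.0443)² + … = 1.7942
sample σ = √(1.7942 / 6) = √0.2990 = 0.5468%
IR = r̄ / tracking error = 0.0443 / 0.5468 = 0.0810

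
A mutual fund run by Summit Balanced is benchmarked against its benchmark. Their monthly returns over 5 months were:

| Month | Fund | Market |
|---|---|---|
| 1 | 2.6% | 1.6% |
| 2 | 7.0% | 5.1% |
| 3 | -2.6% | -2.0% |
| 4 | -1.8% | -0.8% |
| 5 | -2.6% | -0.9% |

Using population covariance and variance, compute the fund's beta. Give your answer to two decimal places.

1.47

r̄p = 0.5200%,  r̄m = 0.6000%
Cov = Σ(rp − r̄p)(rm − r̄m) / 5 = 9.4560
Var(rm) = Σ(rm − r̄m)² / 5 = 6.4440
β = Cov / Var = 9.4560 / 6.4440 = 1.4674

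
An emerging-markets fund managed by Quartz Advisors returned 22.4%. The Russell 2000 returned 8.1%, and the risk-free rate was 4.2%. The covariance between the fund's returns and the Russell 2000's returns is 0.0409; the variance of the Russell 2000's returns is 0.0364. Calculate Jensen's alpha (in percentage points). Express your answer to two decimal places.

13.82

β = Cov / Var = 0.0409 / 0.0364 = 1.1236
E[R] = Rf + β(Rm − Rf) = 4.2% + 1.1236 × (8.1% − 4.2%) = 8.5820%
α = Rp − E[R] = 22.4% − 8.5820% = 13.8180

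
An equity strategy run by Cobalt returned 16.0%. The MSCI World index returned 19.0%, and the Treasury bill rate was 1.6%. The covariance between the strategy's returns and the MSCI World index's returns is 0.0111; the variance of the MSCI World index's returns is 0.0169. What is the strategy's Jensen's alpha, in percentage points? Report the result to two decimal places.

2.97

β = Cov / Var = 0.0111 / 0.0169 = 0.6568
E[R] = Rf + β(Rm − Rf) = 1.6% + 0.6568 × (19.0% − 1.6%) = 13.0283%
α = Rp − E[R] = 16.0% − 13.0283% = 2.9717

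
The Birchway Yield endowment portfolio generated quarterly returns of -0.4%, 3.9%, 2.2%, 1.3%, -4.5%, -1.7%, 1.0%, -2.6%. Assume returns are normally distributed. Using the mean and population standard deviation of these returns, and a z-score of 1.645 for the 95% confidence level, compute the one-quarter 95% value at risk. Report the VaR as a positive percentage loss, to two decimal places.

4.32

Mean return r̄ = -0.80 / 8 = -0.1000%
Σ(r − r̄)² = (-0.4 − (-0.1000))² + (3.9 − (-0.1000))² + (2.2 − (-0.1000))² + … = 52.7200
σ = √[52.7200 / 8] = 2.5671%
VaR = −(r̄ − z·σ) = −(-0.1000 − 1.645 × 2.5671) = −(-4.3229) = 4.3229%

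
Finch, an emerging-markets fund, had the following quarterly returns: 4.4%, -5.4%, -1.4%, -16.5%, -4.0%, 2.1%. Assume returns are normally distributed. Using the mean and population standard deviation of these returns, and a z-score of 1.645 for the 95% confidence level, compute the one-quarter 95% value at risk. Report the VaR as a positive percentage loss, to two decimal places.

14.52

r̄ = (4.4 − 5.4 − 1.4 − 16.5 − 4 + 2.1) / 6 = -3.4667%
Σ(r − r̄)² = 271.0333; population σ = √(271.0333/6) = 6.7210%
VaR = −(r̄ − z·σ) = −(-3.4667 − 1.645 × 6.7210) = −(-14.5227) = 14.5227%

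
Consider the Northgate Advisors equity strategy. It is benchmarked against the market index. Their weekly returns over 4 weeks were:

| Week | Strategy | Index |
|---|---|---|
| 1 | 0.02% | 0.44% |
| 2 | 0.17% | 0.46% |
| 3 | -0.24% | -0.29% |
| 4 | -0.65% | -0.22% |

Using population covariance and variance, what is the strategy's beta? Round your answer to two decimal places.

0.74

r̄p = -0.1750%,  r̄m = 0.0975%
Cov = Σ(rp − r̄p)(rm − r̄m) / 4 = 0.0920
Var(rm) = Σ(rm − r̄m)² / 4 = 0.1249
β = Cov / Var = 0.0920 / 0.1249 = 0.7366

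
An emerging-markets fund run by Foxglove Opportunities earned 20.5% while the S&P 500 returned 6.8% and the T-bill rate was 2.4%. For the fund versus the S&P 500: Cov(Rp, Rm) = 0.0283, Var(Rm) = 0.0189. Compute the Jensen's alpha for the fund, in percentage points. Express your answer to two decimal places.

β = Cov / Var = 0.0283 / 0.0189 = 1.4974
E[R] = Rf + β(Rm − Rf) = 2.4% + 1.4974 × (6.8% − 2.4%) = 8.9886%
α = Rp − E[R] = 20.5% − 8.9886% = 11.5114

11.51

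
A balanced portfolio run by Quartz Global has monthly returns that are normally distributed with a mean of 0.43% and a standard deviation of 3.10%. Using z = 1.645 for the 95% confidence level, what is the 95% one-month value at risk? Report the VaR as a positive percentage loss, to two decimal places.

VaR (as % loss) = −(μ − z·σ) = −(0.43% − 1.645 × 3.10%) = −(-4.6695%) = 4.6695%

4.67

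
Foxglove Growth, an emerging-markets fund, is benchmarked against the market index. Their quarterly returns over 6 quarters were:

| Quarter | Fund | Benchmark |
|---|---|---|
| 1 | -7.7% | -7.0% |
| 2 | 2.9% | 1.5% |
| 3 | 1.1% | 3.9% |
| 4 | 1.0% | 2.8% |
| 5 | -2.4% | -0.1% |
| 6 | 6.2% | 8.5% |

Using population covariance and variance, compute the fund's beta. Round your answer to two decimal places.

r̄p = 0.1833%,  r̄m = 1.6000%
Cov = Σ(rp − r̄p)(rm − r̄m) / 6 = 19.4200
Var(rm) = Σ(rm − r̄m)² / 6 = 21.8667
β = Cov / Var = 19.4200 / 21.8667 = 0.8881

0.89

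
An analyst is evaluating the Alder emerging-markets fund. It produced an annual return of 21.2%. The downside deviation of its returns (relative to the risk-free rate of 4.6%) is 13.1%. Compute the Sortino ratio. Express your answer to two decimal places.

Sortino = (Rp − Rf) / σd = (21.2% − 4.6%) / 13.1% = 16.60% / 13.1% = 1.2672

1.27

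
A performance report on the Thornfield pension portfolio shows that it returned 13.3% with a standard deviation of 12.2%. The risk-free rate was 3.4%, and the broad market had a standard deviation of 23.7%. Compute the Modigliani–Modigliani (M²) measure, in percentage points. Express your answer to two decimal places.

Sharpe = (Rp − Rf) / σp = (13.3% − 3.4%) / 12.2% = 0.8115
M² = Rf + Sharpe × σm = 3.4% + 0.8115 × 23.7% = 22.6326%

22.63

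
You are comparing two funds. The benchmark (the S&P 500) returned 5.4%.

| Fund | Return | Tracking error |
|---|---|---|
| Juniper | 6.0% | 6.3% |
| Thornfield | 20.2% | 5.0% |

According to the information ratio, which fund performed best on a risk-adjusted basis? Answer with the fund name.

Thornfield

Juniper: IR = (6.0% − 5.4%) / 6.3% = 0.095
Thornfield: IR = (20.2% − 5.4%) / 5.0% = 2.960
Highest: Thornfield (2.960).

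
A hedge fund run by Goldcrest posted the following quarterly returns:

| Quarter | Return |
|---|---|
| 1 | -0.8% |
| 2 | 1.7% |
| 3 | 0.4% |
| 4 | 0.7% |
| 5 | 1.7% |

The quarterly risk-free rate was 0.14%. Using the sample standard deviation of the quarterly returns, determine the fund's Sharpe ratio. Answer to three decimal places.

0.577

Mean return r̄ = 3.70 / 5 = 0.7400%
Σ(r − r̄)² = (-0.8 − 0.7400)² + (1.7 − 0.7400)² + (0.4 − 0.7400)² + … = 4.3320
σ = √[4.3320 / 4] = 1.0407%
Sharpe = (r̄ − rf) / σ = (0.7400 − 0.14) / 1.0407 = 0.6000 / 1.0407 = 0.5765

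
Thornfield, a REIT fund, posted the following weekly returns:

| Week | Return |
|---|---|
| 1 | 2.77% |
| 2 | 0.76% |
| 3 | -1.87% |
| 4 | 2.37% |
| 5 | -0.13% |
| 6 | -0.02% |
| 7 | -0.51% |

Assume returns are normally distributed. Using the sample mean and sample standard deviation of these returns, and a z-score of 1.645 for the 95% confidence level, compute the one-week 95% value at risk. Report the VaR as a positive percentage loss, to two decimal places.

Mean return r̄ = 3.370 / 7 = 0.4814%
Σ(r − r̄)² = 16.0193; sample σ = √(16.0193/6) = 1.6340%
VaR = −(r̄ − z·σ) = −(0.4814 − 1.645 × 1.6340) = −(-2.2065) = 2.2065%

2.21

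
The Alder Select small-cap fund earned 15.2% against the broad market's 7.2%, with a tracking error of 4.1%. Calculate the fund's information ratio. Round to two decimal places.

1.95

IR = (Rp − Rb) / TE = (15.2% − 7.2%) / 4.1% = 8.00% / 4.1% = 1.9512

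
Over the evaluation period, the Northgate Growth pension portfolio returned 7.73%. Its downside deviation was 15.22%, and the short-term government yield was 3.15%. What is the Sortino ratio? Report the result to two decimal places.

0.30

Sortino = (Rp − Rf) / σd = (7.73% − 3.15%) / 15.22% = 4.58% / 15.22% = 0.3009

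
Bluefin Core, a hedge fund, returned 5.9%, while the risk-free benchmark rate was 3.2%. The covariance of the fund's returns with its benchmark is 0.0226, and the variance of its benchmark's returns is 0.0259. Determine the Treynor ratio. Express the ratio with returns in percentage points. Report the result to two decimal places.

β = Cov / Var = 0.0226 / 0.0259 = 0.8726
Treynor = (Rp − Rf) / β = (5.9% − 3.2%) / 0.8726 = 2.70 / 0.8726 = 3.0942

3.09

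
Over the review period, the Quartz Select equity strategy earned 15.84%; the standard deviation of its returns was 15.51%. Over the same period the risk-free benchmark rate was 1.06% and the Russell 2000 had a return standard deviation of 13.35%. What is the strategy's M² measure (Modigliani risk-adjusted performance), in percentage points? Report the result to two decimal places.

13.78

Sharpe = (Rp − Rf) / σp = (15.84% − 1.06%) / 15.51% = 0.9529
M² = Rf + Sharpe × σm = 1.06% + 0.9529 × 13.35% = 13.7812%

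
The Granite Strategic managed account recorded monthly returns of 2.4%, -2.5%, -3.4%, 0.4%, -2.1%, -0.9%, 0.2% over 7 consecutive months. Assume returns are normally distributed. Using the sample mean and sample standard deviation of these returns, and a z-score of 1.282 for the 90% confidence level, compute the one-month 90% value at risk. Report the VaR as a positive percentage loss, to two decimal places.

3.41

μ = (2.4 − 2.5 − 3.4 + 0.4 − 2.1 − 0.9 + 0.2) / 7 = -0.8429%
Σ(r − μ)² = 24.0171; sample σ = √(24.0171/6) = 2.0007%
VaR = −(μ − z·σ) = −(-0.8429 − 1.282 × 2.0007) = −(-3.4078) = 3.4078%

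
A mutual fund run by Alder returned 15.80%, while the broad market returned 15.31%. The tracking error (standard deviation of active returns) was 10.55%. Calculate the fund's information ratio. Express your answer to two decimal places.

IR = (Rp − Rb) / TE = (15.80% − 15.31%) / 10.55% = 0.49% / 10.55% = 0.0464

0.05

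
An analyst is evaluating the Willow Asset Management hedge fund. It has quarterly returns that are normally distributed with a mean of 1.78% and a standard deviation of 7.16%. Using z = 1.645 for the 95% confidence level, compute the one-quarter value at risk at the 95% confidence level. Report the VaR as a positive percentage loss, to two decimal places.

10.00

VaR (as % loss) = −(μ − z·σ) = −(1.78% − 1.645 × 7.16%) = −(-9.9982%) = 9.9982%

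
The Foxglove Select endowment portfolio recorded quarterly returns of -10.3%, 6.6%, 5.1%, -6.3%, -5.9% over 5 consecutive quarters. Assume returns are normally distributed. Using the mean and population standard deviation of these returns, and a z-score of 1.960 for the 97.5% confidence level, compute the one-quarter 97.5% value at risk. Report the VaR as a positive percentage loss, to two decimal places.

r̄ = (-10.3 + 6.6 + 5.1 − 6.3 − 5.9) / 5 = -10.80 / 5 = -2.1600%
Σ(r − r̄)² = (-10.3 − (-2.1600))² + (6.6 − (-2.1600))² + … = 226.8320
σ = √[226.8320 / 5] = 6.7355%
VaR = −(r̄ − z·σ) = −(-2.1600 − 1.960 × 6.7355) = −(-15.3616) = 15.3616%

15.36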